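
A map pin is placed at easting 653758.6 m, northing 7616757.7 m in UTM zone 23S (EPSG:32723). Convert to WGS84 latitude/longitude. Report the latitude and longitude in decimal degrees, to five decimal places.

Zone 23S: λ₀ = -45°, k₀ = 0.9996, false easting 500000 m, false northing 10000000 m.
Meridian distance M = (N − FN)/k₀ = -2384196.0 m.
Inverse transverse Mercator on WGS84 gives φ = -21.54540037°, λ = -43.51520024°.

lat -21.54540°, lon -43.51520°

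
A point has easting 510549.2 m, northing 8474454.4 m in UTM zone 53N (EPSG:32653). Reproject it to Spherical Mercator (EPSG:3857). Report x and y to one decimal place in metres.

x 15072714.9 m, y 13540832.4 m

Unproject from UTM 53N (λ₀ = 135°) → φ = 76.35159960°, λ = 135.40050141°.
Web Mercator (R = 6378137 m): x = 15072714.870 m, y = 13540832.399 m.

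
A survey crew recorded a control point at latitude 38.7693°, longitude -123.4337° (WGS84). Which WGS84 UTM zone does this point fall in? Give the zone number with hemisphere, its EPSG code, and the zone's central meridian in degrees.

UTM zone = ⌊(λ + 180)/6⌋ + 1; -123.4337° ∈ [-126°, -120°) → zone 10.
Hemisphere: N (φ ≥ 0).
Central meridian λ₀ = 6×10 − 183 = -123°.
EPSG code: 32610.

Zone 10N (EPSG:32610), central meridian -123°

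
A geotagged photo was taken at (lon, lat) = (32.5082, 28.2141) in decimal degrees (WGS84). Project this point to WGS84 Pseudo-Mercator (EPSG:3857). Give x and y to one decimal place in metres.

Web Mercator is spherical with R = a = 6378137 m.
x = R·λ = 6378137 × 0.567375124 = 3618796.271 m.
y = R·ln tan(π/4 + φ/2) = 6378137 × 0.513628637 = 3275993.816 m.

x 3618796.3 m, y 3275993.8 m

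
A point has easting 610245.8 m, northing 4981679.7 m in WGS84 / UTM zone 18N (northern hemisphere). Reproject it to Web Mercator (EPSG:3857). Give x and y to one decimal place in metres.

Unproject from UTM 18N (λ₀ = -75°) → φ = 44.98000026°, λ = -73.60169984°.
Web Mercator (R = 6378137 m): x = -8193303.747 m, y = 5618373.486 m.

x -8193303.7 m, y 5618373.5 m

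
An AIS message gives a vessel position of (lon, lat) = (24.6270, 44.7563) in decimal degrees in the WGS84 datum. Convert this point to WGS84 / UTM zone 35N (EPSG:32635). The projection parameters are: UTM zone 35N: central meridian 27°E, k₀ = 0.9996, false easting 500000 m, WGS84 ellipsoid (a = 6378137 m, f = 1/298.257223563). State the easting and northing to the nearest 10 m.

Zone 35 central meridian λ₀ = 6×35 − 183 = 27°; Δλ = -2.3730°.
Transverse Mercator on WGS84 with k₀ = 0.9996 gives E = 312179.642 m, N = 4958618.322 m.

E 312180 m, N 4958620 m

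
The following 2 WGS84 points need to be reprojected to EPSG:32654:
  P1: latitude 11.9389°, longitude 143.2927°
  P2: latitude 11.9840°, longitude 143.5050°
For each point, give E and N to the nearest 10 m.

UTM zone 54N: λ₀ = 141°, k₀ = 0.9996.
P1 (11.9389°, 143.2927°) → (749698.655, 1320831.228) m.
P2 (11.9840°, 143.5050°) → (772788.049, 1326023.165) m.

P1: E 749700 m, N 1320830 m; P2: E 772790 m, N 1326020 m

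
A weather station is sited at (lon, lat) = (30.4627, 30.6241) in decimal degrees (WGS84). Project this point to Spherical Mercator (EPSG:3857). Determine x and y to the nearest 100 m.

Web Mercator is spherical with R = a = 6378137 m.
x = R·λ = 6378137 × 0.531674414 = 3391092.252 m.
y = R·ln tan(π/4 + φ/2) = 6378137 × 0.561923802 = 3584026.994 m.

x 3391100 m, y 3584000 m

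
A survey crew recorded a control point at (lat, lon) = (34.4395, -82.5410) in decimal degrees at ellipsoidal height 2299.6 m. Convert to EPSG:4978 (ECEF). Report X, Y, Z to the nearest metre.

X 683840 m, Y -5223163 m, Z 3588059 m

WGS84: a = 6378137 m, e² = 0.006694380; N(φ) = a/√(1−e²sin²φ) = 6384975.996 m.
X = (N+h)·cosφ·cosλ = 683840.377 m; Y = (N+h)·cosφ·sinλ = -5223162.724 m; Z = (N(1−e²)+h)·sinφ = 3588059.467 m.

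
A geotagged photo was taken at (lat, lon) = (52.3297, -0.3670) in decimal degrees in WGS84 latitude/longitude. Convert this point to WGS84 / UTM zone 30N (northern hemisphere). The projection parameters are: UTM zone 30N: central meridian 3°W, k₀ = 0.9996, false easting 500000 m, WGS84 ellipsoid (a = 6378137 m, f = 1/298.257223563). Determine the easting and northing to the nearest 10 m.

E 679410 m, N 5800970 m

Zone 30 central meridian λ₀ = 6×30 − 183 = -3°; Δλ = +2.6330°.
Transverse Mercator on WGS84 with k₀ = 0.9996 gives E = 679410.001 m, N = 5800973.430 m.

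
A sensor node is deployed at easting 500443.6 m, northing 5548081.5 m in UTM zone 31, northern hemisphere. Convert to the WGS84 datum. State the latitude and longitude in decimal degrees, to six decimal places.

lat 50.085000°, lon 3.006201°

Zone 31N: λ₀ = 3°, k₀ = 0.9996, false easting 500000 m.
Meridian distance M = (N − FN)/k₀ = 5550301.6 m.
Inverse transverse Mercator on WGS84 gives φ = 50.08500018°, λ = 3.00620067°.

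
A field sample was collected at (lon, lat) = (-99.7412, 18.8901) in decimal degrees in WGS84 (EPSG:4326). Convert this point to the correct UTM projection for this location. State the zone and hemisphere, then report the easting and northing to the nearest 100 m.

Zone 14N: E 421900 m, N 2088800 m

Longitude -99.7412° lies in the 6° band [-102°, -96°), giving zone 14; latitude is north of the equator, so 14N.
Zone 14 central meridian λ₀ = 6×14 − 183 = -99°; Δλ = -0.7412°.
Transverse Mercator on WGS84 with k₀ = 0.9996 gives E = 421935.976 m, N = 2088830.812 m.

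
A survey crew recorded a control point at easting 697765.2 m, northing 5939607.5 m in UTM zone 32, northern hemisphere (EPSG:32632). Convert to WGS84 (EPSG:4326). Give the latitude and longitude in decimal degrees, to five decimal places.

Zone 32N: λ₀ = 9°, k₀ = 0.9996, false easting 500000 m.
Meridian distance M = (N − FN)/k₀ = 5941984.3 m.
Inverse transverse Mercator on WGS84 gives φ = 53.56800016°, λ = 11.98660017°.

lat 53.56800°, lon 11.98660°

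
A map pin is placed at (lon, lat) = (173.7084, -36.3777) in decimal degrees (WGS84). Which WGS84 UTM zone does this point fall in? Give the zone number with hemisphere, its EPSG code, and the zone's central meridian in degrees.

UTM zone = ⌊(λ + 180)/6⌋ + 1; 173.7084° ∈ [168°, 174°) → zone 59.
Hemisphere: S (φ < 0).
Central meridian λ₀ = 6×59 − 183 = 171°.
EPSG code: 32759.

Zone 59S (EPSG:32759), central meridian 171°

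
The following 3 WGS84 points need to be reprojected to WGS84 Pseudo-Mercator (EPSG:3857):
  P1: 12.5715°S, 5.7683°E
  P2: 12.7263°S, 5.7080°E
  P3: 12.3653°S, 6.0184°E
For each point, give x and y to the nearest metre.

Web Mercator: x = R·λ, y = R·ln tan(π/4+φ/2), R = 6378137 m.
P1 (-12.5715°, 5.7683°) → (642124.219, -1410818.913) m.
P2 (-12.7263°, 5.7080°) → (635411.653, -1428479.801) m.
P3 (-12.3653°, 6.0184°) → (669965.223, -1387310.377) m.

P1: x 642124 m, y -1410819 m; P2: x 635412 m, y -1428480 m; P3: x 669965 m, y -1387310 m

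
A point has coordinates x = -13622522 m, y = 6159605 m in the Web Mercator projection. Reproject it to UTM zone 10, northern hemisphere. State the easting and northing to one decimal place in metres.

Web Mercator inverse (R = 6378137 m) → φ = 48.31610209°, λ = -122.37319721°.
UTM 10N forward: E = 546470.219 m, N = 5351624.466 m.

E 546470.2 m, N 5351624.5 m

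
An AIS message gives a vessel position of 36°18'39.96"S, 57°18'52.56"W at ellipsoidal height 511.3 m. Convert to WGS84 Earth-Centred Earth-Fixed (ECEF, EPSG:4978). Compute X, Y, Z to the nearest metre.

X 2778997 m, Y -4331160 m, Z -3756367 m

WGS84: a = 6378137 m, e² = 0.006694380; N(φ) = a/√(1−e²sin²φ) = 6385636.485 m.
X = (N+h)·cosφ·cosλ = 2778997.206 m; Y = (N+h)·cosφ·sinλ = -4331160.278 m; Z = (N(1−e²)+h)·sinφ = -3756366.692 m.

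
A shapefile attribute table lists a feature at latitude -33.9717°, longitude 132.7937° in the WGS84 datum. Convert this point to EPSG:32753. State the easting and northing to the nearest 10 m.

Zone 53 central meridian λ₀ = 6×53 − 183 = 135°; Δλ = -2.2063°.
Transverse Mercator on WGS84 with k₀ = 0.9996 gives E = 296166.365 m, N = 6238788.250 m.

E 296170 m, N 6238790 m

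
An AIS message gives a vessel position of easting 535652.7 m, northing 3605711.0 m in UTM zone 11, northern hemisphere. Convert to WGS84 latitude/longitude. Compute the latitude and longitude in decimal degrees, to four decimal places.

Zone 11N: λ₀ = -117°, k₀ = 0.9996, false easting 500000 m.
Meridian distance M = (N − FN)/k₀ = 3607153.9 m.
Inverse transverse Mercator on WGS84 gives φ = 32.58829992°, λ = -116.62009987°.

lat 32.5883°, lon -116.6201°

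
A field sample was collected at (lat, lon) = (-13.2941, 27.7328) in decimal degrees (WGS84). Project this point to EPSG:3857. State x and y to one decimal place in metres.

x 3087201.2 m, y -1493352.6 m

Web Mercator is spherical with R = a = 6378137 m.
x = R·λ = 6378137 × 0.484028671 = 3087201.174 m.
y = R·ln tan(π/4 + φ/2) = 6378137 × -0.234136171 = -1493352.578 m.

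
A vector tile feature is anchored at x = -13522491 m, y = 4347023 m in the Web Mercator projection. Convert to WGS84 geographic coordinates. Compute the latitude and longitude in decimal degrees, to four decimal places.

lat 36.3365°, lon -121.4746°

R = 6378137 m. λ = x/R = -121.47460345°.
φ = 2·arctan(exp(y/R)) − 90° = 2·arctan(1.97694) − 90° = 36.33650298°.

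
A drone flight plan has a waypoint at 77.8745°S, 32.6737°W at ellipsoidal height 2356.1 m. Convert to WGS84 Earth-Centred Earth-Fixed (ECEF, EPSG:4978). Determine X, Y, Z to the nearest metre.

WGS84: a = 6378137 m, e² = 0.006694380; N(φ) = a/√(1−e²sin²φ) = 6398642.334 m.
X = (N+h)·cosφ·cosλ = 1131789.565 m; Y = (N+h)·cosφ·sinλ = -725862.569 m; Z = (N(1−e²)+h)·sinφ = -6216311.892 m.

X 1131790 m, Y -725863 m, Z -6216312 m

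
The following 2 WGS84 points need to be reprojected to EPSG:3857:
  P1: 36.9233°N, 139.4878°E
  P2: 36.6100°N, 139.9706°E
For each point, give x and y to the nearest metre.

P1: x 15527711 m, y 4428421 m; P2: x 15581456 m, y 4384884 m

Web Mercator: x = R·λ, y = R·ln tan(π/4+φ/2), R = 6378137 m.
P1 (36.9233°, 139.4878°) → (15527710.868, 4428421.182) m.
P2 (36.6100°, 139.9706°) → (15581455.918, 4384884.341) m.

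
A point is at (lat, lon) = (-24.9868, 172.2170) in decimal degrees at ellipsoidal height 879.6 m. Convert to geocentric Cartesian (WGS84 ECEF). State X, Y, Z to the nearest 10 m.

WGS84: a = 6378137 m, e² = 0.006694380; N(φ) = a/√(1−e²sin²φ) = 6381949.683 m.
X = (N+h)·cosφ·cosλ = -5732134.188 m; Y = (N+h)·cosφ·sinλ = 783472.110 m; Z = (N(1−e²)+h)·sinφ = -2678120.739 m.

X -5732130 m, Y 783470 m, Z -2678120 m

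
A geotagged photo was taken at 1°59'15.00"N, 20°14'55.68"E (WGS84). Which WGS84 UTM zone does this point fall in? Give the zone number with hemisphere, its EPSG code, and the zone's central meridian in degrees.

UTM zone = ⌊(λ + 180)/6⌋ + 1; 20.2488° ∈ [18°, 24°) → zone 34.
Hemisphere: N (φ ≥ 0).
Central meridian λ₀ = 6×34 − 183 = 21°.
EPSG code: 32634.

Zone 34N (EPSG:32634), central meridian 21°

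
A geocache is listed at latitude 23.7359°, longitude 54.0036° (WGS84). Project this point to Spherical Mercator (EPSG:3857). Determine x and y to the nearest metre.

Web Mercator is spherical with R = a = 6378137 m.
x = R·λ = 6378137 × 0.942540628 = 6011653.253 m.
y = R·ln tan(π/4 + φ/2) = 6378137 × 0.426654247 = 2721259.238 m.

x 6011653 m, y 2721259 m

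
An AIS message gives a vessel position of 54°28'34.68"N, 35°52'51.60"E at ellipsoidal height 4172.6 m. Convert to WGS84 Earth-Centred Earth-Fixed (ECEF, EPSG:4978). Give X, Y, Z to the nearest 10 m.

X 3011340 m, Y 2178320 m, Z 5171120 m

WGS84: a = 6378137 m, e² = 0.006694380; N(φ) = a/√(1−e²sin²φ) = 6392325.523 m.
X = (N+h)·cosφ·cosλ = 3011338.749 m; Y = (N+h)·cosφ·sinλ = 2178324.217 m; Z = (N(1−e²)+h)·sinφ = 5171123.593 m.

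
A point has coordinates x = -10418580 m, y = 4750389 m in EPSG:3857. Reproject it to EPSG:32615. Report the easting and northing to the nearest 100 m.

Web Mercator inverse (R = 6378137 m) → φ = 39.20019853°, λ = -93.59169653°.
UTM 15N forward: E = 448908.473 m, N = 4339159.953 m.

E 448900 m, N 4339200 m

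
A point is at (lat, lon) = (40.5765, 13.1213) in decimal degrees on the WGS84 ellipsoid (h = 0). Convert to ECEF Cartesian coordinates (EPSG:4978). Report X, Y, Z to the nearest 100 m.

WGS84: a = 6378137 m, e² = 0.006694380; N(φ) = a/√(1−e²sin²φ) = 6387188.964 m.
X = (N+h)·cosφ·cosλ = 4724653.914 m; Y = (N+h)·cosφ·sinλ = 1101313.096 m; Z = (N(1−e²)+h)·sinφ = 4126815.809 m.

X 4724700 m, Y 1101300 m, Z 4126800 m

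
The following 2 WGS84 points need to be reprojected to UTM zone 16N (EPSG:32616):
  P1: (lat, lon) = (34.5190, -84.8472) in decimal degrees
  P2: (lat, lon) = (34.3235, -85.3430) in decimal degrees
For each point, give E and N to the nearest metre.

UTM zone 16N: λ₀ = -87°, k₀ = 0.9996.
P1 (34.5190°, -84.8472°) → (697605.950, 3821808.418) m.
P2 (34.3235°, -85.3430°) → (652445.649, 3799269.137) m.

P1: E 697606 m, N 3821808 m; P2: E 652446 m, N 3799269 m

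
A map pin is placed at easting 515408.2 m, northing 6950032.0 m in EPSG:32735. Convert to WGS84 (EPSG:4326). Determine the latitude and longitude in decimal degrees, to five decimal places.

lat -27.57350°, lon 27.15610°

Zone 35S: λ₀ = 27°, k₀ = 0.9996, false easting 500000 m, false northing 10000000 m.
Meridian distance M = (N − FN)/k₀ = -3051188.5 m.
Inverse transverse Mercator on WGS84 gives φ = -27.57350038°, λ = 27.15610039°.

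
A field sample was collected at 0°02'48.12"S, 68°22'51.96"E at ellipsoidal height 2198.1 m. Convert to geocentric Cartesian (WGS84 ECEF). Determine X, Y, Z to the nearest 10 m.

WGS84: a = 6378137 m, e² = 0.006694380; N(φ) = a/√(1−e²sin²φ) = 6378137.014 m.
X = (N+h)·cosφ·cosλ = 2350713.968 m; Y = (N+h)·cosφ·sinλ = 5931508.490 m; Z = (N(1−e²)+h)·sinφ = -5165.610 m.

X 2350710 m, Y 5931510 m, Z -5170 m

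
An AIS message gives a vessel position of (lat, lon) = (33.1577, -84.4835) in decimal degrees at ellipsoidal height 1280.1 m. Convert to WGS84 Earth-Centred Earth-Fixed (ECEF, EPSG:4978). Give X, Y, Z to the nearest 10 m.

X 513920 m, Y -5321240 m, Z 3469310 m

WGS84: a = 6378137 m, e² = 0.006694380; N(φ) = a/√(1−e²sin²φ) = 6384533.095 m.
X = (N+h)·cosφ·cosλ = 513923.881 m; Y = (N+h)·cosφ·sinλ = -5321240.909 m; Z = (N(1−e²)+h)·sinφ = 3469313.884 m.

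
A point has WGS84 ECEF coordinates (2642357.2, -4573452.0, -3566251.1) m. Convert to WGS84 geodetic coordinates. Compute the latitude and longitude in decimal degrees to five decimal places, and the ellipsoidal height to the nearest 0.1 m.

lat -34.20520°, lon -59.98240°, h 1702.5 m

λ = atan2(Y, X) = -59.98240025°; p = √(X²+Y²) = 5281904.5 m.
Bowring's method on WGS84 (a = 6378137 m, b = 6356752.314 m) gives φ = -34.20520005°, h = 1702.541 m.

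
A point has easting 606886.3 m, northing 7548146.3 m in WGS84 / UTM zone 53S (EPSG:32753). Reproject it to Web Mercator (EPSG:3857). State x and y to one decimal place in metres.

Unproject from UTM 53S (λ₀ = 135°) → φ = -22.16859990°, λ = 136.03670002°.
Web Mercator (R = 6378137 m): x = 15143536.175 m, y = -2531779.737 m.

x 15143536.2 m, y -2531779.7 m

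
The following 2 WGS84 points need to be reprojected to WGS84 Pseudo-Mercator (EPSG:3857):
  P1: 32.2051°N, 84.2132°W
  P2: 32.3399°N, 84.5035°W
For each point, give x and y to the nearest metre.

P1: x -9374571 m, y 3790263 m; P2: x -9406887 m, y 3808011 m

Web Mercator: x = R·λ, y = R·ln tan(π/4+φ/2), R = 6378137 m.
P1 (32.2051°, -84.2132°) → (-9374570.542, 3790263.402) m.
P2 (32.3399°, -84.5035°) → (-9406886.590, 3808010.949) m.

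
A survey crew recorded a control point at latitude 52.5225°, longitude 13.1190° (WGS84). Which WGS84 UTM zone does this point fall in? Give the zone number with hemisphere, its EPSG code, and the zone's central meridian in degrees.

UTM zone = ⌊(λ + 180)/6⌋ + 1; 13.1190° ∈ [12°, 18°) → zone 33.
Hemisphere: N (φ ≥ 0).
Central meridian λ₀ = 6×33 − 183 = 15°.
EPSG code: 32633.

Zone 33N (EPSG:32633), central meridian 15°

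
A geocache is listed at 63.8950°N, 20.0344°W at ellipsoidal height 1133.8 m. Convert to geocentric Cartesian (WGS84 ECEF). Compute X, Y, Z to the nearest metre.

X 2644277 m, Y -964237 m, Z 5705592 m

WGS84: a = 6378137 m, e² = 0.006694380; N(φ) = a/√(1−e²sin²φ) = 6395422.387 m.
X = (N+h)·cosφ·cosλ = 2644277.485 m; Y = (N+h)·cosφ·sinλ = -964236.612 m; Z = (N(1−e²)+h)·sinφ = 5705592.289 m.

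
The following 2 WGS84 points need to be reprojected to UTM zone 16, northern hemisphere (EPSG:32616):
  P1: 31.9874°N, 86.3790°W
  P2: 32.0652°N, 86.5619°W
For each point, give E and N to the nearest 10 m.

P1: E 558670 m, N 3539210 m; P2: E 541350 m, N 3547750 m

UTM zone 16N: λ₀ = -87°, k₀ = 0.9996.
P1 (31.9874°, -86.3790°) → (558665.297, 3539207.497) m.
P2 (32.0652°, -86.5619°) → (541351.754, 3547746.589) m.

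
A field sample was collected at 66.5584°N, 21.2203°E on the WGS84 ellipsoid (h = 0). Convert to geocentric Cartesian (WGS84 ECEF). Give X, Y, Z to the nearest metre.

X 2371964 m, Y 920991 m, Z 5828997 m

WGS84: a = 6378137 m, e² = 0.006694380; N(φ) = a/√(1−e²sin²φ) = 6396183.558 m.
X = (N+h)·cosφ·cosλ = 2371964.466 m; Y = (N+h)·cosφ·sinλ = 920991.342 m; Z = (N(1−e²)+h)·sinφ = 5828996.644 m.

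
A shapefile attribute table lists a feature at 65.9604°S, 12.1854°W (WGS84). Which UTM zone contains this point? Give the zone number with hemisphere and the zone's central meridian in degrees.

UTM zone = ⌊(λ + 180)/6⌋ + 1; -12.1854° ∈ [-18°, -12°) → zone 28.
Hemisphere: S (φ < 0).
Central meridian λ₀ = 6×28 − 183 = -15°.

Zone 28S, central meridian -15°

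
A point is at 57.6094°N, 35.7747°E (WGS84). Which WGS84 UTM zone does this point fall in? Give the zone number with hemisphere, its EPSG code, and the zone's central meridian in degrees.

UTM zone = ⌊(λ + 180)/6⌋ + 1; 35.7747° ∈ [30°, 36°) → zone 36.
Hemisphere: N (φ ≥ 0).
Central meridian λ₀ = 6×36 − 183 = 33°.
EPSG code: 32636.

Zone 36N (EPSG:32636), central meridian 33°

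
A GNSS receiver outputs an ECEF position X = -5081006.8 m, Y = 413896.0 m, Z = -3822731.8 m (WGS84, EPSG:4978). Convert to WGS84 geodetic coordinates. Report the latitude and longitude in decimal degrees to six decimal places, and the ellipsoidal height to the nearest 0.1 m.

λ = atan2(Y, X) = 175.34300009°; p = √(X²+Y²) = 5097836.8 m.
Bowring's method on WGS84 (a = 6378137 m, b = 6356752.314 m) gives φ = -37.05010023°, h = 1493.190 m.

lat -37.050100°, lon 175.343000°, h 1493.2 m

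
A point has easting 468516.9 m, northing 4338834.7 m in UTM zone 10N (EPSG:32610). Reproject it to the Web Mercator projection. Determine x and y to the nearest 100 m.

Unproject from UTM 10N (λ₀ = -123°) → φ = 39.19819969°, λ = -123.36459969°.
Web Mercator (R = 6378137 m): x = -13732884.419 m, y = 4750101.873 m.

x -13732900 m, y 4750100 m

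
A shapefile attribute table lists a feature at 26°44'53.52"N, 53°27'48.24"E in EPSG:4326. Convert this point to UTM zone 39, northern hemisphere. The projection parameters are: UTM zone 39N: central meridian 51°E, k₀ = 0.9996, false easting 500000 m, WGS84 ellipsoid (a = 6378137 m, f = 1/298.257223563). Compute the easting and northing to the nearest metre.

E 744994 m, N 2960918 m

Zone 39 central meridian λ₀ = 6×39 − 183 = 51°; Δλ = +2.4634°.
Transverse Mercator on WGS84 with k₀ = 0.9996 gives E = 744993.924 m, N = 2960917.913 m.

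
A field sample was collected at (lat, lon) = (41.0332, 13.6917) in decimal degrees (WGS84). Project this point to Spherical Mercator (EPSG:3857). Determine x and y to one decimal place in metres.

Web Mercator is spherical with R = a = 6378137 m.
x = R·λ = 6378137 × 0.238965245 = 1524153.072 m.
y = R·ln tan(π/4 + φ/2) = 6378137 × 0.786630938 = 5017239.890 m.

x 1524153.1 m, y 5017239.9 m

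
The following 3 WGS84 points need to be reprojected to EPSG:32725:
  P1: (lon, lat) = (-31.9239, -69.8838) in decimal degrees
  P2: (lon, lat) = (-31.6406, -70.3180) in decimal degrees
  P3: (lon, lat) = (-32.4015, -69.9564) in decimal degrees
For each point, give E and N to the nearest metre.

UTM zone 25S: λ₀ = -33°, k₀ = 0.9996.
P1 (-69.8838°, -31.9239°) → (541302.859, 2246720.884) m.
P2 (-70.3180°, -31.6406°) → (551094.862, 2198092.936) m.
P3 (-69.9564°, -32.4015°) → (522892.904, 2238876.685) m.

P1: E 541303 m, N 2246721 m; P2: E 551095 m, N 2198093 m; P3: E 522893 m, N 2238877 m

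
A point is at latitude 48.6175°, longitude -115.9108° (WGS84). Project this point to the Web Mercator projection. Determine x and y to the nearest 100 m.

x -12903100 m, y 6210200 m

Web Mercator is spherical with R = a = 6378137 m.
x = R·λ = 6378137 × -2.023025099 = -12903131.233 m.
y = R·ln tan(π/4 + φ/2) = 6378137 × 0.973670935 = 6210206.616 m.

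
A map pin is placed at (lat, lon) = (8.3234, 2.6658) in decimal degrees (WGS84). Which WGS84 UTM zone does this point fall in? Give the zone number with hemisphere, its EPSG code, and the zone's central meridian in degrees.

Zone 31N (EPSG:32631), central meridian 3°

UTM zone = ⌊(λ + 180)/6⌋ + 1; 2.6658° ∈ [0°, 6°) → zone 31.
Hemisphere: N (φ ≥ 0).
Central meridian λ₀ = 6×31 − 183 = 3°.
EPSG code: 32631.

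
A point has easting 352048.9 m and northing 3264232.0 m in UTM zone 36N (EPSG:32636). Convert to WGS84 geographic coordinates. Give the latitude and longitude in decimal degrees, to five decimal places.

Zone 36N: λ₀ = 33°, k₀ = 0.9996, false easting 500000 m.
Meridian distance M = (N − FN)/k₀ = 3265538.2 m.
Inverse transverse Mercator on WGS84 gives φ = 29.49889983°, λ = 31.47370021°.

lat 29.49890°, lon 31.47370°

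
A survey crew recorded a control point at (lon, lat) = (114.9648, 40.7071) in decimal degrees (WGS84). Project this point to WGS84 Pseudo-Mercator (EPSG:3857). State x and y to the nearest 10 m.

x 12797820 m, y 4969230 m

Web Mercator is spherical with R = a = 6378137 m.
x = R·λ = 6378137 × 2.006514284 = 12797822.995 m.
y = R·ln tan(π/4 + φ/2) = 6378137 × 0.779104385 = 4969234.503 m.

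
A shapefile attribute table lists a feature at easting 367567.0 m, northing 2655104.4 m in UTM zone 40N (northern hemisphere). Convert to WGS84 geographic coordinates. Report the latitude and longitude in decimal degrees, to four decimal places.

Zone 40N: λ₀ = 57°, k₀ = 0.9996, false easting 500000 m.
Meridian distance M = (N − FN)/k₀ = 2656166.9 m.
Inverse transverse Mercator on WGS84 gives φ = 24.00239997°, λ = 55.69800041°.

lat 24.0024°, lon 55.6980°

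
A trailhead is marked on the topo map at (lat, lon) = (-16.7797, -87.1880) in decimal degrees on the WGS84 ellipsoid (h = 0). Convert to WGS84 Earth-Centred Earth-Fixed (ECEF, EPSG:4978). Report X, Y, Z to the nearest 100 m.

WGS84: a = 6378137 m, e² = 0.006694380; N(φ) = a/√(1−e²sin²φ) = 6379917.030 m.
X = (N+h)·cosφ·cosλ = 299665.456 m; Y = (N+h)·cosφ·sinλ = -6100916.848 m; Z = (N(1−e²)+h)·sinφ = -1829504.885 m.

X 299700 m, Y -6100900 m, Z -1829500 m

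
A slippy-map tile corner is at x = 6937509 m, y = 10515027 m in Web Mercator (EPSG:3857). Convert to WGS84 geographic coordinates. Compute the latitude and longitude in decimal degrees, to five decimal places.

R = 6378137 m. λ = x/R = 62.32070368°.
φ = 2·arctan(exp(y/R)) − 90° = 2·arctan(5.19972) − 90° = 68.22780111°.

lat 68.22780°, lon 62.32070°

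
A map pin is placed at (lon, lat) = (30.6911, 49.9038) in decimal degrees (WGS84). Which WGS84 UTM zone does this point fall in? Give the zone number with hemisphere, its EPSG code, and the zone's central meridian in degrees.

UTM zone = ⌊(λ + 180)/6⌋ + 1; 30.6911° ∈ [30°, 36°) → zone 36.
Hemisphere: N (φ ≥ 0).
Central meridian λ₀ = 6×36 − 183 = 33°.
EPSG code: 32636.

Zone 36N (EPSG:32636), central meridian 33°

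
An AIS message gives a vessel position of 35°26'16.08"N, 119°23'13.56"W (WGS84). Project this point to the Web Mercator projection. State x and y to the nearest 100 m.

x -13290100 m, y 4223500 m

Web Mercator is spherical with R = a = 6378137 m.
x = R·λ = 6378137 × -2.083697979 = -13290111.179 m.
y = R·ln tan(π/4 + φ/2) = 6378137 × 0.662189716 = 4223536.728 m.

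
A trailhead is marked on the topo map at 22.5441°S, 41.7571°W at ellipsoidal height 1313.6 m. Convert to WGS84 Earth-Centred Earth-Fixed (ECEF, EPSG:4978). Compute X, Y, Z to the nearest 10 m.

X 4397420 m, Y -3925830 m, Z -2430670 m

WGS84: a = 6378137 m, e² = 0.006694380; N(φ) = a/√(1−e²sin²φ) = 6381277.411 m.
X = (N+h)·cosφ·cosλ = 4397419.922 m; Y = (N+h)·cosφ·sinλ = -3925826.463 m; Z = (N(1−e²)+h)·sinφ = -2430671.669 m.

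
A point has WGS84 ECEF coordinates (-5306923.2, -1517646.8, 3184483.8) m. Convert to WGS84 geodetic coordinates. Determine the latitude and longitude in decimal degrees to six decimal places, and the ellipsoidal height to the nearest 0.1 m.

λ = atan2(Y, X) = -164.04080022°; p = √(X²+Y²) = 5519663.5 m.
Bowring's method on WGS84 (a = 6378137 m, b = 6356752.314 m) gives φ = 30.14899990°, h = -365.329 m.

lat 30.149000°, lon -164.040800°, h -365.3 m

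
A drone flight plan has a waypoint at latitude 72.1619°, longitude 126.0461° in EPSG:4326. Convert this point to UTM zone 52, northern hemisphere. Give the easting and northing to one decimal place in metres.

E 399040.9 m, N 8009469.3 m

Zone 52 central meridian λ₀ = 6×52 − 183 = 129°; Δλ = -2.9539°.
Transverse Mercator on WGS84 with k₀ = 0.9996 gives E = 399040.910 m, N = 8009469.268 m.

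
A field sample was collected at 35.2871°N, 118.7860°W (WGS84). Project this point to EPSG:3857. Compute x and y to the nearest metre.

x -13223197 m, y 4202966 m

Web Mercator is spherical with R = a = 6378137 m.
x = R·λ = 6378137 × -2.073206805 = -13223197.033 m.
y = R·ln tan(π/4 + φ/2) = 6378137 × 0.658964468 = 4202965.658 m.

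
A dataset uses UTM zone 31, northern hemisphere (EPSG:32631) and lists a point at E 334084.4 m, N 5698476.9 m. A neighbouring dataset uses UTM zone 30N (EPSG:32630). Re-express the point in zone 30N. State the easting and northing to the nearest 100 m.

E 751300 m, N 5702000 m

UTM 31N → geographic: φ = 51.41320012°, λ = 0.61410071°.
UTM 30N (λ₀ = -3°) forward: E = 751303.945 m, N = 5701974.972 m.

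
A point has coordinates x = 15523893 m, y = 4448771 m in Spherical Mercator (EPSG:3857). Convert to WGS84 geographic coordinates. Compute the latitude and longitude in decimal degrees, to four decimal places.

lat 37.0693°, lon 139.4535°

R = 6378137 m. λ = x/R = 139.45350351°.
φ = 2·arctan(exp(y/R)) − 90° = 2·arctan(2.00873) − 90° = 37.06930200°.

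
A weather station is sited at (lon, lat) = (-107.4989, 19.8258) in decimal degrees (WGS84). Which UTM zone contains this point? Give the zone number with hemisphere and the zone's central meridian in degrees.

Zone 13N, central meridian -105°

UTM zone = ⌊(λ + 180)/6⌋ + 1; -107.4989° ∈ [-108°, -102°) → zone 13.
Hemisphere: N (φ ≥ 0).
Central meridian λ₀ = 6×13 − 183 = -105°.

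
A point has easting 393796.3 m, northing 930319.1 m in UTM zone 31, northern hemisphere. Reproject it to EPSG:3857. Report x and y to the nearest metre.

Unproject from UTM 31N (λ₀ = 3°) → φ = 8.41509982°, λ = 2.03529988°.
Web Mercator (R = 6378137 m): x = 226568.546 m, y = 940150.752 m.

x 226569 m, y 940151 m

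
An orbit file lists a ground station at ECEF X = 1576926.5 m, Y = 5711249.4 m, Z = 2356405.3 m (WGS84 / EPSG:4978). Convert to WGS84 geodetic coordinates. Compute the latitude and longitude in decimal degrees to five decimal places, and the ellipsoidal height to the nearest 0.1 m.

λ = atan2(Y, X) = 74.56469996°; p = √(X²+Y²) = 5924952.9 m.
Bowring's method on WGS84 (a = 6378137 m, b = 6356752.314 m) gives φ = 21.82059968°, h = 1136.326 m.

lat 21.82060°, lon 74.56470°, h 1136.3 m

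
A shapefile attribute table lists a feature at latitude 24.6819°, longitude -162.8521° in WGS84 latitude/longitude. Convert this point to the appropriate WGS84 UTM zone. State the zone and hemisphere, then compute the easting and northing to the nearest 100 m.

Longitude -162.8521° lies in the 6° band [-168°, -162°), giving zone 3; latitude is north of the equator, so 3N.
Zone 3 central meridian λ₀ = 6×3 − 183 = -165°; Δλ = +2.1479°.
Transverse Mercator on WGS84 with k₀ = 0.9996 gives E = 717332.051 m, N = 2731427.353 m.

Zone 3N: E 717300 m, N 2731400 m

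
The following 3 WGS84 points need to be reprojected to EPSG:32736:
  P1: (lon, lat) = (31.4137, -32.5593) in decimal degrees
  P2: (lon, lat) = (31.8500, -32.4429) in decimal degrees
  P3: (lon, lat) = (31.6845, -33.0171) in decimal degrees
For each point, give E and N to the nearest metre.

UTM zone 36S: λ₀ = 33°, k₀ = 0.9996.
P1 (-32.5593°, 31.4137°) → (351074.092, 6396457.712) m.
P2 (-32.4429°, 31.8500°) → (391898.643, 6409888.429) m.
P3 (-33.0171°, 31.6845°) → (377130.762, 6346048.683) m.

P1: E 351074 m, N 6396458 m; P2: E 391899 m, N 6409888 m; P3: E 377131 m, N 6346049 m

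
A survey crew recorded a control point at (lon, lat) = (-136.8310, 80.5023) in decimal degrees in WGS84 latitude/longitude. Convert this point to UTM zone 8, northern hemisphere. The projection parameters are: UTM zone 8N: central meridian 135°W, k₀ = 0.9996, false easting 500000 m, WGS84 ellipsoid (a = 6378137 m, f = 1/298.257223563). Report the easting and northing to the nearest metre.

E 466276 m, N 8938183 m

Zone 8 central meridian λ₀ = 6×8 − 183 = -135°; Δλ = -1.8310°.
Transverse Mercator on WGS84 with k₀ = 0.9996 gives E = 466275.956 m, N = 8938182.526 m.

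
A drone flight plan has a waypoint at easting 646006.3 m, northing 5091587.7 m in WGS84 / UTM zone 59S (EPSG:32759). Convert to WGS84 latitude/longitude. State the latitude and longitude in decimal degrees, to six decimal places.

Zone 59S: λ₀ = 171°, k₀ = 0.9996, false easting 500000 m, false northing 10000000 m.
Meridian distance M = (N − FN)/k₀ = -4910376.5 m.
Inverse transverse Mercator on WGS84 gives φ = -44.31429992°, λ = 172.83079974°.

lat -44.314300°, lon 172.830800°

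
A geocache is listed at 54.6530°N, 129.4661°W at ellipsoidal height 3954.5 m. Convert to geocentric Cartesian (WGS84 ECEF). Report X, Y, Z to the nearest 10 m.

WGS84: a = 6378137 m, e² = 0.006694380; N(φ) = a/√(1−e²sin²φ) = 6392388.144 m.
X = (N+h)·cosφ·cosλ = -2352089.857 m; Y = (N+h)·cosφ·sinλ = -2856755.246 m; Z = (N(1−e²)+h)·sinφ = 5182357.183 m.

X -2352090 m, Y -2856760 m, Z 5182360 m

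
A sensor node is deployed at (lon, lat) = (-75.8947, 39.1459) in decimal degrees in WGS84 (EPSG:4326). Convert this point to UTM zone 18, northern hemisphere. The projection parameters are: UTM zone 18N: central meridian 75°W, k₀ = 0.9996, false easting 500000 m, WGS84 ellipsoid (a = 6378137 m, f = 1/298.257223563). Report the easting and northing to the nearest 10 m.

E 422690 m, N 4333350 m

Zone 18 central meridian λ₀ = 6×18 − 183 = -75°; Δλ = -0.8947°.
Transverse Mercator on WGS84 with k₀ = 0.9996 gives E = 422685.073 m, N = 4333348.569 m.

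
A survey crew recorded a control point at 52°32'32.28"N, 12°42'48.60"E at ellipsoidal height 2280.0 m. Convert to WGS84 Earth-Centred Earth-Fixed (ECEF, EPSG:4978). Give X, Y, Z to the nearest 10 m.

X 3793280 m, Y 855790 m, Z 5041540 m

WGS84: a = 6378137 m, e² = 0.006694380; N(φ) = a/√(1−e²sin²φ) = 6391632.092 m.
X = (N+h)·cosφ·cosλ = 3793282.586 m; Y = (N+h)·cosφ·sinλ = 855792.364 m; Z = (N(1−e²)+h)·sinφ = 5041538.532 m.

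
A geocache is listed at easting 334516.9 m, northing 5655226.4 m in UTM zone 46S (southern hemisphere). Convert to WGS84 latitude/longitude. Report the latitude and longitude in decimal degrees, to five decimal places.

lat -39.23650°, lon 91.08260°

Zone 46S: λ₀ = 93°, k₀ = 0.9996, false easting 500000 m, false northing 10000000 m.
Meridian distance M = (N − FN)/k₀ = -4346512.2 m.
Inverse transverse Mercator on WGS84 gives φ = -39.23650039°, λ = 91.08260040°.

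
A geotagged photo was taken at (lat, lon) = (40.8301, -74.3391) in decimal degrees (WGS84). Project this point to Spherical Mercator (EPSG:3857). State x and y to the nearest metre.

x -8275391 m, y 4987314 m

Web Mercator is spherical with R = a = 6378137 m.
x = R·λ = 6378137 × -1.297462058 = -8275390.758 m.
y = R·ln tan(π/4 + φ/2) = 6378137 × 0.781938936 = 4987313.660 m.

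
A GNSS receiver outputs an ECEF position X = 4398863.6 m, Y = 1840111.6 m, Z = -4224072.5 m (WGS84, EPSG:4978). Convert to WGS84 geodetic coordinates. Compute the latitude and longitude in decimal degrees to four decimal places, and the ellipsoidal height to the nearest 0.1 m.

lat -41.7281°, lon 22.7003°, h 1441.7 m

λ = atan2(Y, X) = 22.70030037°; p = √(X²+Y²) = 4768229.4 m.
Bowring's method on WGS84 (a = 6378137 m, b = 6356752.314 m) gives φ = -41.72810000°, h = 1441.688 m.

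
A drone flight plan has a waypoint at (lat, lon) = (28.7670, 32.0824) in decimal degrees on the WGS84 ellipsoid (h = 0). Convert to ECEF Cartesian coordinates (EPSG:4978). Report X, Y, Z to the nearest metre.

WGS84: a = 6378137 m, e² = 0.006694380; N(φ) = a/√(1−e²sin²φ) = 6383087.158 m.
X = (N+h)·cosφ·cosλ = 4740824.662 m; Y = (N+h)·cosφ·sinλ = 2971884.768 m; Z = (N(1−e²)+h)·sinφ = 3051289.377 m.

X 4740825 m, Y 2971885 m, Z 3051289 m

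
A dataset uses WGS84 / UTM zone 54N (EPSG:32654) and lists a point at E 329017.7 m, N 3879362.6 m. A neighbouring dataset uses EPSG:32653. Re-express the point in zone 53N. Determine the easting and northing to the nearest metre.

E 876366 m, N 3885544 m

UTM 54N → geographic: φ = 35.04250041°, λ = 139.12540040°.
UTM 53N (λ₀ = 135°) forward: E = 876366.444 m, N = 3885544.088 m.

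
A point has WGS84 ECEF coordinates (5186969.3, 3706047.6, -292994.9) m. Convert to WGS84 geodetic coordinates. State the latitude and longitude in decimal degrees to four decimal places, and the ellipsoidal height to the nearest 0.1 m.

λ = atan2(Y, X) = 35.54549989°; p = √(X²+Y²) = 6374907.0 m.
Bowring's method on WGS84 (a = 6378137 m, b = 6356752.314 m) gives φ = -2.64919957°, h = 3544.877 m.

lat -2.6492°, lon 35.5455°, h 3544.9 m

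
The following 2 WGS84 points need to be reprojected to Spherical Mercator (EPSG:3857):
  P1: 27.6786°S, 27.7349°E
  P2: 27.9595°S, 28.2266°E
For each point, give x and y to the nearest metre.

P1: x 3087435 m, y -3208513 m; P2: x 3142171 m, y -3243869 m

Web Mercator: x = R·λ, y = R·ln tan(π/4+φ/2), R = 6378137 m.
P1 (-27.6786°, 27.7349°) → (3087434.945, -3208512.701) m.
P2 (-27.9595°, 28.2266°) → (3142170.739, -3243868.625) m.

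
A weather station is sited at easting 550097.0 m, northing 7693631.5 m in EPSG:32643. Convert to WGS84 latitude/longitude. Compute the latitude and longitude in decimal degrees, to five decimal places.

Zone 43N: λ₀ = 75°, k₀ = 0.9996, false easting 500000 m.
Meridian distance M = (N − FN)/k₀ = 7696710.2 m.
Inverse transverse Mercator on WGS84 gives φ = 69.34750040°, λ = 76.27279961°.

lat 69.34750°, lon 76.27280°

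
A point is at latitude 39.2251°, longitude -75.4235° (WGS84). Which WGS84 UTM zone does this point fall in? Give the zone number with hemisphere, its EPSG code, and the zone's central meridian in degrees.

UTM zone = ⌊(λ + 180)/6⌋ + 1; -75.4235° ∈ [-78°, -72°) → zone 18.
Hemisphere: N (φ ≥ 0).
Central meridian λ₀ = 6×18 − 183 = -75°.
EPSG code: 32618.

Zone 18N (EPSG:32618), central meridian -75°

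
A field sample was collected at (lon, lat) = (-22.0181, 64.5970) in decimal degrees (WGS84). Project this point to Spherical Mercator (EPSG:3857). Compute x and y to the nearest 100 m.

Web Mercator is spherical with R = a = 6378137 m.
x = R·λ = 6378137 × -0.384288340 = -2451043.680 m.
y = R·ln tan(π/4 + φ/2) = 6378137 × 1.489935277 = 9503011.321 m.

x -2451000 m, y 9503000 m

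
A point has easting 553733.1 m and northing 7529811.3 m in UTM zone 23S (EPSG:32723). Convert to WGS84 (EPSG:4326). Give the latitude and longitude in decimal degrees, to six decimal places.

Zone 23S: λ₀ = -45°, k₀ = 0.9996, false easting 500000 m, false northing 10000000 m.
Meridian distance M = (N − FN)/k₀ = -2471177.2 m.
Inverse transverse Mercator on WGS84 gives φ = -22.33670013°, λ = -44.47819999°.

lat -22.336700°, lon -44.478200°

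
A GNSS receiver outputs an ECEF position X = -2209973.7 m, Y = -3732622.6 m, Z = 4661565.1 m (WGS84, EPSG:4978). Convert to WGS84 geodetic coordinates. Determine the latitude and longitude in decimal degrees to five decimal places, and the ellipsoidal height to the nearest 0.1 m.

lat 47.25230°, lon -120.62850°, h 975.2 m

λ = atan2(Y, X) = -120.62850065°; p = √(X²+Y²) = 4337793.8 m.
Bowring's method on WGS84 (a = 6378137 m, b = 6356752.314 m) gives φ = 47.25230019°, h = 975.198 m.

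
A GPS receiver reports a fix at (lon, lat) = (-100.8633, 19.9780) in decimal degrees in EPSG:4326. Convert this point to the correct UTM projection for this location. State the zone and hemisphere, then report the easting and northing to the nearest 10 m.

Longitude -100.8633° lies in the 6° band [-102°, -96°), giving zone 14; latitude is north of the equator, so 14N.
Zone 14 central meridian λ₀ = 6×14 − 183 = -99°; Δλ = -1.8633°.
Transverse Mercator on WGS84 with k₀ = 0.9996 gives E = 305035.492 m, N = 2210130.184 m.

Zone 14N: E 305040 m, N 2210130 m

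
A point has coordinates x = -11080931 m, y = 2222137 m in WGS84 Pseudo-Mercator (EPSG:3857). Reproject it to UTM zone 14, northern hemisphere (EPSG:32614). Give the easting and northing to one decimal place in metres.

E 443182.7 m, N 2163966.6 m

Web Mercator inverse (R = 6378137 m) → φ = 19.56980115°, λ = -99.54169680°.
UTM 14N forward: E = 443182.678 m, N = 2163966.614 m.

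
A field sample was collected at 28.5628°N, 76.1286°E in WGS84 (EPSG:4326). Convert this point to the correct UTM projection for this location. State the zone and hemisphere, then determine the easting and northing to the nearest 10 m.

Longitude 76.1286° lies in the 6° band [72°, 78°), giving zone 43; latitude is north of the equator, so 43N.
Zone 43 central meridian λ₀ = 6×43 − 183 = 75°; Δλ = +1.1286°.
Transverse Mercator on WGS84 with k₀ = 0.9996 gives E = 610388.831 m, N = 3160069.035 m.

Zone 43N: E 610390 m, N 3160070 m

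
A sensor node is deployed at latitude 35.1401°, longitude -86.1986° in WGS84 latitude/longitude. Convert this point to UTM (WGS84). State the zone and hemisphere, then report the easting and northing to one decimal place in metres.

Longitude -86.1986° lies in the 6° band [-90°, -84°), giving zone 16; latitude is north of the equator, so 16N.
Zone 16 central meridian λ₀ = 6×16 − 183 = -87°; Δλ = +0.8014°.
Transverse Mercator on WGS84 with k₀ = 0.9996 gives E = 573005.023 m, N = 3888873.682 m.

Zone 16N: E 573005.0 m, N 3888873.7 m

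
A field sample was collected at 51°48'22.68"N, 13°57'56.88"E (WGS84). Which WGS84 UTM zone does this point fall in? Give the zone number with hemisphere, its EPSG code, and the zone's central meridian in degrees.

UTM zone = ⌊(λ + 180)/6⌋ + 1; 13.9658° ∈ [12°, 18°) → zone 33.
Hemisphere: N (φ ≥ 0).
Central meridian λ₀ = 6×33 − 183 = 15°.
EPSG code: 32633.

Zone 33N (EPSG:32633), central meridian 15°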